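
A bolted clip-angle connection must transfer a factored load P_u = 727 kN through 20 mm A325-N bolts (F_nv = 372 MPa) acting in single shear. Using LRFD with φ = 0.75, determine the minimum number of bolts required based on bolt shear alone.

A_b = π·20²/4 = 314.2 mm².
Per-bolt design strength φR_n = 0.75 × 372 × 314.2 × 1 / 1000 = 87.65 kN.
n ≥ 727 / 87.65 = 8.294 → use 9 bolts.

9 bolts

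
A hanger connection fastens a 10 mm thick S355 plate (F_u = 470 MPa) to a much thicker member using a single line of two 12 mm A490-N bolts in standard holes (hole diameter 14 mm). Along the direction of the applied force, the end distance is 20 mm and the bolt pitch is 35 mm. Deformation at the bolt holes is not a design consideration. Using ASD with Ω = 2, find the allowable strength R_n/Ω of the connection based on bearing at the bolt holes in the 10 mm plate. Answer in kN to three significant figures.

120 kN

Per bolt r_n = 1.5 l_c t F_u ≤ 3.0 d t F_u; upper limit = 3.0 × 12 × 10 × 470 / 1000 = 169.2 kN.
Edge bolt: l_c = 20 − 14/2 = 13 mm → 1.5 × 13 × 10 × 470 / 1000 = 91.65 → r_n = 91.65 kN.
Interior bolts: l_c = 35 − 14 = 21 mm → 1.5 × 21 × 10 × 470 / 1000 = 148.1 → r_n = 148.1 kN.
R_n = 1 × 91.65 + 1 × 148.1 = 239.7 kN.
Allowable strength R_n/Ω = 239.7 / 2 = 120 kN.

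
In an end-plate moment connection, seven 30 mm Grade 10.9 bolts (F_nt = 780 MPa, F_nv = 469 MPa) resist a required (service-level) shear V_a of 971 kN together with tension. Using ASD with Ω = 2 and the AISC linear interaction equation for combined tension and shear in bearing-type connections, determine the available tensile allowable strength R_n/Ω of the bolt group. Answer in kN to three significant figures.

894 kN

A_b = π·30²/4 = 706.9 mm²; f_rv = 971 × 1000 / (7 × 706.9) = 196.2 MPa.
F'_nt = 1.3 F_nt − (Ω F_nt / F_nv) f_rv = 1.3·780 − (2·780/469)·196.2 = 361.3 MPa, capped at F_nt → F'_nt = 361.3 MPa.
R_n = F'_nt · A_b · n = 361.3 × 706.9 × 7 / 1000 = 1788 kN.
Allowable strength R_n/Ω = 1788 / 2 = 894 kN.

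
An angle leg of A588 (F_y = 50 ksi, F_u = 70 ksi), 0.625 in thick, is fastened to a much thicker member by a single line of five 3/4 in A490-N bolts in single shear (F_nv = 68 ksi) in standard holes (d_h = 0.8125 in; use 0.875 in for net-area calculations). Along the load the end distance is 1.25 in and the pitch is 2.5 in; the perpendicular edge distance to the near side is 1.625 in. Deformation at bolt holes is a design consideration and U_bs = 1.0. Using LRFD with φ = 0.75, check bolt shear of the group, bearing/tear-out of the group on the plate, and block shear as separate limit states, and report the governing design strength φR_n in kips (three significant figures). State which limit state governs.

113 kips (bolt shear governs)

Bolt shear: A_b = π·0.75²/4 = 0.4418 in²; R_n = 68 × 0.4418 × 5 × 1 = 150.2 kips → 0.75 × 150.2 = 113 kips.
Bearing: edge l_c = 0.8438, r_n = 44.3 kips; interior l_c = 1.688, r_n = 78.75 kips; R_n = 44.3 + 4·78.75 = 359.3 kips → 269 kips.
Block shear: A_gv = 7.031, A_nv = 4.57, A_nt = 0.7422 in²; R_n = min(0.6F_uA_nv, 0.6F_yA_gv) + U_bs·F_u·A_nt = 243.9 kips → 183 kips.
Bolt shear governs: 113 kips.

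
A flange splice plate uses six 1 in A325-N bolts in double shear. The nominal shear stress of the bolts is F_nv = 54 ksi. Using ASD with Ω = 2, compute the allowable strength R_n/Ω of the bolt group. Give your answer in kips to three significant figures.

A_b = π × 1² / 4 = 0.7854 in².
R_n = F_nv · A_b · n · n_s = 54 × 0.7854 × 6 × 2 = 508.9 kips.
Allowable strength R_n/Ω = 508.9 / 2 = 254 kips.

254 kips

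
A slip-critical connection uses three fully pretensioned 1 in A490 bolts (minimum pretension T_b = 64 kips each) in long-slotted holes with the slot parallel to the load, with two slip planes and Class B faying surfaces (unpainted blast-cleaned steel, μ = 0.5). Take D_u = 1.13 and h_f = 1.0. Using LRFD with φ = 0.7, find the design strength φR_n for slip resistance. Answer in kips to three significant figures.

152 kips

R_n = μ · D_u · h_f · T_b · n_s · n_b = 0.5 × 1.13 × 1.0 × 64 × 2 × 3 = 217 kips.
Design strength φR_n = 0.7 × 217 = 152 kips.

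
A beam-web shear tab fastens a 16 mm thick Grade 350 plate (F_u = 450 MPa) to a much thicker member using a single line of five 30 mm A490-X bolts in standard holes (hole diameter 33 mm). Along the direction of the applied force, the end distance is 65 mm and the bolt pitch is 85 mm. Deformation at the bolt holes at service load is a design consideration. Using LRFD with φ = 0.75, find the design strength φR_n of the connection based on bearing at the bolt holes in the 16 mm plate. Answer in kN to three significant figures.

Per bolt r_n = 1.2 l_c t F_u ≤ 2.4 d t F_u; upper limit = 2.4 × 30 × 16 × 450 / 1000 = 518.4 kN.
Edge bolt: l_c = 65 − 33/2 = 48.5 mm → 1.2 × 48.5 × 16 × 450 / 1000 = 419 → r_n = 419 kN.
Interior bolts: l_c = 85 − 33 = 52 mm → 1.2 × 52 × 16 × 450 / 1000 = 449.3 → r_n = 449.3 kN.
R_n = 1 × 419 + 4 × 449.3 = 2216 kN.
Design strength φR_n = 0.75 × 2216 = 1660 kN.

1660 kN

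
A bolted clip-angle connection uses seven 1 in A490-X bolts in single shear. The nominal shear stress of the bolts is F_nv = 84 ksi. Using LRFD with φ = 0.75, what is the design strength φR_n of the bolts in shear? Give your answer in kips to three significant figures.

A_b = π × 1² / 4 = 0.7854 in².
R_n = F_nv · A_b · n · n_s = 84 × 0.7854 × 7 × 1 = 461.8 kips.
Design strength φR_n = 0.75 × 461.8 = 346 kips.

346 kips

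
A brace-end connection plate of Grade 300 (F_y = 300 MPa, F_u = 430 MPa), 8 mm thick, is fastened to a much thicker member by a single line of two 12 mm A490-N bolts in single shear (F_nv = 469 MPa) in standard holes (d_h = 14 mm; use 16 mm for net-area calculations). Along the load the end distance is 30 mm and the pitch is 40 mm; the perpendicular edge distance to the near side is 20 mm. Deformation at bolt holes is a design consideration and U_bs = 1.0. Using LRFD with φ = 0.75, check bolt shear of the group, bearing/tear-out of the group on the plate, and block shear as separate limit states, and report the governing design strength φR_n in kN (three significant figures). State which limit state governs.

79.6 kN (bolt shear governs)

Bolt shear: A_b = π·12²/4 = 113.1 mm²; R_n = 469 × 113.1 × 2 × 1 / 1000 = 106.1 kN → 0.75 × 106.1 = 79.6 kN.
Bearing: edge l_c = 23, r_n = 94.94 kN; interior l_c = 26, r_n = 99.07 kN; R_n = 94.94 + 1·99.07 = 194 kN → 146 kN.
Block shear: A_gv = 560, A_nv = 368, A_nt = 96 mm²; R_n = min(0.6F_uA_nv, 0.6F_yA_gv) + U_bs·F_u·A_nt = 136.2 kN → 102 kN.
Bolt shear governs: 79.6 kN.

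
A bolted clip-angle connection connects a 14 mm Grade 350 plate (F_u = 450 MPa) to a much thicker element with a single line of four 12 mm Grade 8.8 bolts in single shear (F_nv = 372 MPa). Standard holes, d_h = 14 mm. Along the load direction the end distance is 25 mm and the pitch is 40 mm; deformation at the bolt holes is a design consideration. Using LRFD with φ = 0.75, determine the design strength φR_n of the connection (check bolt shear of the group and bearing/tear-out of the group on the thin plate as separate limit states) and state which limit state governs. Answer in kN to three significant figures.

126 kN (bolt shear governs)

Bolt shear: A_b = π·12²/4 = 113.1 mm²; R_n = 372 × 113.1 × 4 × 1 / 1000 = 168.3 kN → 0.75 × 168.3 = 126 kN.
Bearing (1.2 l_c t F_u ≤ 2.4 d t F_u): upper limit = 2.4·12·14·450 / 1000 = 181.4 kN.
  Edge l_c = 25 − 14/2 = 18 → r_n = 136.1 kN; interior l_c = 40 − 14 = 26 → r_n = 181.4 kN.
  R_n,bearing = 1·136.1 + 3·181.4 = 680.4 kN → 0.75 × 680.4 = 510 kN.
Bolt shear governs: 126 kN.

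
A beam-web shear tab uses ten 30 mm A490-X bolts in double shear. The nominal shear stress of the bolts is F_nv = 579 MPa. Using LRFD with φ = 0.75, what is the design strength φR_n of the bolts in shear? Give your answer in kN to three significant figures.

6140 kN

A_b = π × 30² / 4 = 706.9 mm².
R_n = F_nv · A_b · n · n_s = 579 × 706.9 × 10 × 2 / 1000 = 8185 kN.
Design strength φR_n = 0.75 × 8185 = 6140 kN.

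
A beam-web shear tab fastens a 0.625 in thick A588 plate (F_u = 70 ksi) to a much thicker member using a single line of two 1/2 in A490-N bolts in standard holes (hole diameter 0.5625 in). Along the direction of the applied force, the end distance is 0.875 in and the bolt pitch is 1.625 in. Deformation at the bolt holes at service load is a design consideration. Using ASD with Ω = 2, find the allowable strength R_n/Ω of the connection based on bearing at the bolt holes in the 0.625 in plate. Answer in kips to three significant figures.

Per bolt r_n = 1.2 l_c t F_u ≤ 2.4 d t F_u; upper limit = 2.4 × 0.5 × 0.625 × 70 = 52.5 kips.
Edge bolt: l_c = 0.875 − 0.5625/2 = 0.5938 in → 1.2 × 0.5938 × 0.625 × 70 = 31.17 → r_n = 31.17 kips.
Interior bolts: l_c = 1.625 − 0.5625 = 1.062 in → 1.2 × 1.062 × 0.625 × 70 = 55.78 → r_n = 52.5 kips.
R_n = 1 × 31.17 + 1 × 52.5 = 83.67 kips.
Allowable strength R_n/Ω = 83.67 / 2 = 41.8 kips.

41.8 kips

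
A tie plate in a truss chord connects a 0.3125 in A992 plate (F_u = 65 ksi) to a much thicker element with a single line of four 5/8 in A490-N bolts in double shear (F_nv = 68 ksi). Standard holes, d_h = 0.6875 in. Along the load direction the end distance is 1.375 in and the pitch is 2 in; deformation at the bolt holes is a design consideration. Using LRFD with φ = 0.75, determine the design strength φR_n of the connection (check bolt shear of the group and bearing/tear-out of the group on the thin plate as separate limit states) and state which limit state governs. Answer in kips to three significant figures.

87.4 kips (bearing governs)

Bolt shear: A_b = π·0.625²/4 = 0.3068 in²; R_n = 68 × 0.3068 × 4 × 2 = 166.9 kips → 0.75 × 166.9 = 125 kips.
Bearing (1.2 l_c t F_u ≤ 2.4 d t F_u): upper limit = 2.4·0.625·0.3125·65 = 30.47 kips.
  Edge l_c = 1.375 − 0.6875/2 = 1.031 → r_n = 25.14 kips; interior l_c = 2 − 0.6875 = 1.312 → r_n = 30.47 kips.
  R_n,bearing = 1·25.14 + 3·30.47 = 116.5 kips → 0.75 × 116.5 = 87.4 kips.
Bearing governs: 87.4 kips.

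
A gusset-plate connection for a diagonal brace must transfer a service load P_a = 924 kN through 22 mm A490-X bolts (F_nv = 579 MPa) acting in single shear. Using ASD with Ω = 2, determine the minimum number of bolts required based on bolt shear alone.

A_b = π·22²/4 = 380.1 mm².
Per-bolt allowable strength R_n/Ω = 579 × 380.1 × 1 / 1000 / 2 = 110 kN.
n ≥ 924 / 110 = 8.396 → use 9 bolts.

9 bolts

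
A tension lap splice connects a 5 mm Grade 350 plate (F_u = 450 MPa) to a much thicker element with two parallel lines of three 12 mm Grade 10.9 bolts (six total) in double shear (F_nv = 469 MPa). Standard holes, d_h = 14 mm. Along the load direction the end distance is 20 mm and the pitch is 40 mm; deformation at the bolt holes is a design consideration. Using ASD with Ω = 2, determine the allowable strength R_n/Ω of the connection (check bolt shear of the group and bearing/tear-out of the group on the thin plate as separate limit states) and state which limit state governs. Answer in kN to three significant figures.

165 kN (bearing governs)

Bolt shear: A_b = π·12²/4 = 113.1 mm²; R_n = 469 × 113.1 × 6 × 2 / 1000 = 636.5 kN → 636.5 / 2 = 318 kN.
Bearing (1.2 l_c t F_u ≤ 2.4 d t F_u): upper limit = 2.4·12·5·450 / 1000 = 64.8 kN.
  Edge l_c = 20 − 14/2 = 13 → r_n = 35.1 kN; interior l_c = 40 − 14 = 26 → r_n = 64.8 kN.
  R_n,bearing = 2·35.1 + 4·64.8 = 329.4 kN → 329.4 / 2 = 165 kN.
Bearing governs: 165 kN.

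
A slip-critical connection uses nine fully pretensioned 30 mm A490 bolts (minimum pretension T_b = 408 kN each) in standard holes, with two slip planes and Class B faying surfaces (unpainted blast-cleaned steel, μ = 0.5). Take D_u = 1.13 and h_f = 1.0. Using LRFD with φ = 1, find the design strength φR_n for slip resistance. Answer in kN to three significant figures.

4150 kN

R_n = μ · D_u · h_f · T_b · n_s · n_b = 0.5 × 1.13 × 1.0 × 408 × 2 × 9 = 4149 kN.
Design strength φR_n = 1 × 4149 = 4150 kN.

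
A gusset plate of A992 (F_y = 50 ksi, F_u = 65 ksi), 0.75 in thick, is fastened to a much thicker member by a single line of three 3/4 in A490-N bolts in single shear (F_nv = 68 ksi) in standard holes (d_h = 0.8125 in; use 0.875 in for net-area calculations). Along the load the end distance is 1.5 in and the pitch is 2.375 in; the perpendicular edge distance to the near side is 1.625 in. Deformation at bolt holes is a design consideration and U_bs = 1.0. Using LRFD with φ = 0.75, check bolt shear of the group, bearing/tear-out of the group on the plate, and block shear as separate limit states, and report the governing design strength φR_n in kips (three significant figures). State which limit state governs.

Bolt shear: A_b = π·0.75²/4 = 0.4418 in²; R_n = 68 × 0.4418 × 3 × 1 = 90.12 kips → 0.75 × 90.12 = 67.6 kips.
Bearing: edge l_c = 1.094, r_n = 63.98 kips; interior l_c = 1.562, r_n = 87.75 kips; R_n = 63.98 + 2·87.75 = 239.5 kips → 180 kips.
Block shear: A_gv = 4.688, A_nv = 3.047, A_nt = 0.8906 in²; R_n = min(0.6F_uA_nv, 0.6F_yA_gv) + U_bs·F_u·A_nt = 176.7 kips → 133 kips.
Bolt shear governs: 67.6 kips.

67.6 kips (bolt shear governs)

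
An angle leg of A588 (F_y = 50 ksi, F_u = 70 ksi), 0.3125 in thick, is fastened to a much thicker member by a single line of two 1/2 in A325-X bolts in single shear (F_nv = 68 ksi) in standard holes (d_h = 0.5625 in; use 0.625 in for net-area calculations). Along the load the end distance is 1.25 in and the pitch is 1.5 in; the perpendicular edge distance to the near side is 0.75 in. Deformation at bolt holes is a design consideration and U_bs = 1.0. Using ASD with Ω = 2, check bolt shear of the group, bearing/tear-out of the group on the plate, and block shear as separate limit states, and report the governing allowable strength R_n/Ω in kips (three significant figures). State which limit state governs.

Bolt shear: A_b = π·0.5²/4 = 0.1963 in²; R_n = 68 × 0.1963 × 2 × 1 = 26.7 kips → 26.7 / 2 = 13.4 kips.
Bearing: edge l_c = 0.9688, r_n = 25.43 kips; interior l_c = 0.9375, r_n = 24.61 kips; R_n = 25.43 + 1·24.61 = 50.04 kips → 25 kips.
Block shear: A_gv = 0.8594, A_nv = 0.5664, A_nt = 0.1367 in²; R_n = min(0.6F_uA_nv, 0.6F_yA_gv) + U_bs·F_u·A_nt = 33.36 kips → 16.7 kips.
Bolt shear governs: 13.4 kips.

13.4 kips (bolt shear governs)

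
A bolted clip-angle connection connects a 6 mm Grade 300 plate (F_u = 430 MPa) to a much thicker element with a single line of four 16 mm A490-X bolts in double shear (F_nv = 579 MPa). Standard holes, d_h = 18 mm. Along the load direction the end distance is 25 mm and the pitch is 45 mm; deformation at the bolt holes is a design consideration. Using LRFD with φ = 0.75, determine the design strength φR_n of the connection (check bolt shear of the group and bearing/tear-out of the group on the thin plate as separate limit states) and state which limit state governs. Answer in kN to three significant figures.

225 kN (bearing governs)

Bolt shear: A_b = π·16²/4 = 201.1 mm²; R_n = 579 × 201.1 × 4 × 2 / 1000 = 931.3 kN → 0.75 × 931.3 = 698 kN.
Bearing (1.2 l_c t F_u ≤ 2.4 d t F_u): upper limit = 2.4·16·6·430 / 1000 = 99.07 kN.
  Edge l_c = 25 − 18/2 = 16 → r_n = 49.54 kN; interior l_c = 45 − 18 = 27 → r_n = 83.59 kN.
  R_n,bearing = 1·49.54 + 3·83.59 = 300.3 kN → 0.75 × 300.3 = 225 kN.
Bearing governs: 225 kN.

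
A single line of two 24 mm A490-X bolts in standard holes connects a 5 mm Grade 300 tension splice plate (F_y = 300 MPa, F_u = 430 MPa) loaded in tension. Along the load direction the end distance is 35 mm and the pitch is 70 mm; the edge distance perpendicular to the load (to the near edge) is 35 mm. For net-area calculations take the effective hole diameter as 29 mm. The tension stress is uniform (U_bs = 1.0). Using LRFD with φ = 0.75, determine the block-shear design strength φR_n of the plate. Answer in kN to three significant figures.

Shear plane L_v = 35 + 1·70 = 105 mm; A_gv = 105 × 5 = 525 mm².
A_nv = (105 − 1.5·29) × 5 = 307.5 mm².
A_nt = (35 − 0.5·29) × 5 = 102.5 mm².
0.6 F_u A_nv = 79.34 kN; 0.6 F_y A_gv = 94.5 kN → shear rupture governs the shear term.
R_n = 79.34 + 1.0 × 430 × 102.5 / 1000 = 123.4 kN.
Design strength φR_n = 0.75 × 123.4 = 92.6 kN.

92.6 kN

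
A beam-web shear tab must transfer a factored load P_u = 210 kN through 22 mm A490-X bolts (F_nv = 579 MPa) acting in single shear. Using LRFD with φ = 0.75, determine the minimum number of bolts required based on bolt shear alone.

A_b = π·22²/4 = 380.1 mm².
Per-bolt design strength φR_n = 0.75 × 579 × 380.1 × 1 / 1000 = 165.1 kN.
n ≥ 210 / 165.1 = 1.272 → use 2 bolts.

2 bolts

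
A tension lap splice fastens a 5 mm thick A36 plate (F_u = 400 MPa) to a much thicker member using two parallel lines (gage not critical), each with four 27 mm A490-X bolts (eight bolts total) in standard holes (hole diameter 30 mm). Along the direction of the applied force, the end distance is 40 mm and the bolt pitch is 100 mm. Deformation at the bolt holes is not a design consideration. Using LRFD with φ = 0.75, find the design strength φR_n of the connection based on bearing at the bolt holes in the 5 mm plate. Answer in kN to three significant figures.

Per bolt r_n = 1.5 l_c t F_u ≤ 3.0 d t F_u; upper limit = 3.0 × 27 × 5 × 400 / 1000 = 162 kN.
Edge bolt: l_c = 40 − 30/2 = 25 mm → 1.5 × 25 × 5 × 400 / 1000 = 75 → r_n = 75 kN.
Interior bolts: l_c = 100 − 30 = 70 mm → 1.5 × 70 × 5 × 400 / 1000 = 210 → r_n = 162 kN.
R_n = 2 × 75 + 6 × 162 = 1122 kN.
Design strength φR_n = 0.75 × 1122 = 842 kN.

842 kN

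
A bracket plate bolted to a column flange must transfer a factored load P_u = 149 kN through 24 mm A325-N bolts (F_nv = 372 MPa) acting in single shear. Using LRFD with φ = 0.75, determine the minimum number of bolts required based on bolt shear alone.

A_b = π·24²/4 = 452.4 mm².
Per-bolt design strength φR_n = 0.75 × 372 × 452.4 × 1 / 1000 = 126.2 kN.
n ≥ 149 / 126.2 = 1.181 → use 2 bolts.

2 bolts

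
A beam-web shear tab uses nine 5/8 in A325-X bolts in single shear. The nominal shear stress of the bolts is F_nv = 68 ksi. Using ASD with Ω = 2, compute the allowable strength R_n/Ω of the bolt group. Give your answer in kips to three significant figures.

A_b = π × 0.625² / 4 = 0.3068 in².
R_n = F_nv · A_b · n · n_s = 68 × 0.3068 × 9 × 1 = 187.8 kips.
Allowable strength R_n/Ω = 187.8 / 2 = 93.9 kips.

93.9 kips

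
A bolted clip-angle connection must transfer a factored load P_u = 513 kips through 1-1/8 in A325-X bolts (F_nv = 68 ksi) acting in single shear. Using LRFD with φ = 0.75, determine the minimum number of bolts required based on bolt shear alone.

11 bolts

A_b = π·1.125²/4 = 0.994 in².
Per-bolt design strength φR_n = 0.75 × 68 × 0.994 × 1 = 50.69 kips.
n ≥ 513 / 50.69 = 10.12 → use 11 bolts.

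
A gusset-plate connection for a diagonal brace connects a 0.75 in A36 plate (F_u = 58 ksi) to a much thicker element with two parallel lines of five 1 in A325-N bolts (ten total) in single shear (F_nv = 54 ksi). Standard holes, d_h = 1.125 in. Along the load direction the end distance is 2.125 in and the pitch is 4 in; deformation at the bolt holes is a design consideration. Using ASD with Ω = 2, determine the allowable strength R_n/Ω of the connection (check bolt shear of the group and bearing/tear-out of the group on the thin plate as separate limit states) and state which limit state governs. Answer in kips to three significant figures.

212 kips (bolt shear governs)

Bolt shear: A_b = π·1²/4 = 0.7854 in²; R_n = 54 × 0.7854 × 10 × 1 = 424.1 kips → 424.1 / 2 = 212 kips.
Bearing (1.2 l_c t F_u ≤ 2.4 d t F_u): upper limit = 2.4·1·0.75·58 = 104.4 kips.
  Edge l_c = 2.125 − 1.125/2 = 1.562 → r_n = 81.56 kips; interior l_c = 4 − 1.125 = 2.875 → r_n = 104.4 kips.
  R_n,bearing = 2·81.56 + 8·104.4 = 998.3 kips → 998.3 / 2 = 499 kips.
Bolt shear governs: 212 kips.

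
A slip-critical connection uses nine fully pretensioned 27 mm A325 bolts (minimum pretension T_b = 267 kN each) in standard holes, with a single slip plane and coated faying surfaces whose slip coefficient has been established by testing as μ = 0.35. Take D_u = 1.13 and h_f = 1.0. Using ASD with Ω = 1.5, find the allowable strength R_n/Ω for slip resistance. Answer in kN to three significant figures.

R_n = μ · D_u · h_f · T_b · n_s · n_b = 0.35 × 1.13 × 1.0 × 267 × 1 × 9 = 950.4 kN.
Allowable strength R_n/Ω = 950.4 / 1.5 = 634 kN.

634 kN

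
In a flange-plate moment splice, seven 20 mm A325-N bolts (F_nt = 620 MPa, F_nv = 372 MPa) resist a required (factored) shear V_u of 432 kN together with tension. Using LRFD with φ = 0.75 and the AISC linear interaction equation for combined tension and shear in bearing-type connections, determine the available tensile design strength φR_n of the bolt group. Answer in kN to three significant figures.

609 kN

A_b = π·20²/4 = 314.2 mm²; f_rv = 432 × 1000 / (7 × 314.2) = 196.4 MPa.
F'_nt = 1.3 F_nt − (F_nt / φF_nv) f_rv = 1.3·620 − (620/(0.75·372))·196.4 = 369.5 MPa, capped at F_nt → F'_nt = 369.5 MPa.
R_n = F'_nt · A_b · n = 369.5 × 314.2 × 7 / 1000 = 812.5 kN.
Design strength φR_n = 0.75 × 812.5 = 609 kN.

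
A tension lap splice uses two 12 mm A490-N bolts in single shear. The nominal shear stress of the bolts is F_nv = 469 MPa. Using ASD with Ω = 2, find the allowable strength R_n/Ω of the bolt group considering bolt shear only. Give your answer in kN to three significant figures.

53 kN

A_b = π × 12² / 4 = 113.1 mm².
R_n = F_nv · A_b · n · n_s = 469 × 113.1 × 2 × 1 / 1000 = 106.1 kN.
Allowable strength R_n/Ω = 106.1 / 2 = 53 kN.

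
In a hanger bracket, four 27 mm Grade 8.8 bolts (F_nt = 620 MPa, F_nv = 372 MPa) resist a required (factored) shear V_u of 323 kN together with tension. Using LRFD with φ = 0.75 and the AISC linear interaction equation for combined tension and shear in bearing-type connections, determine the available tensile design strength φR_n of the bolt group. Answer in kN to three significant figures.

846 kN

A_b = π·27²/4 = 572.6 mm²; f_rv = 323 × 1000 / (4 × 572.6) = 141 MPa.
F'_nt = 1.3 F_nt − (F_nt / φF_nv) f_rv = 1.3·620 − (620/(0.75·372))·141 = 492.6 MPa, capped at F_nt → F'_nt = 492.6 MPa.
R_n = F'_nt · A_b · n = 492.6 × 572.6 × 4 / 1000 = 1128 kN.
Design strength φR_n = 0.75 × 1128 = 846 kN.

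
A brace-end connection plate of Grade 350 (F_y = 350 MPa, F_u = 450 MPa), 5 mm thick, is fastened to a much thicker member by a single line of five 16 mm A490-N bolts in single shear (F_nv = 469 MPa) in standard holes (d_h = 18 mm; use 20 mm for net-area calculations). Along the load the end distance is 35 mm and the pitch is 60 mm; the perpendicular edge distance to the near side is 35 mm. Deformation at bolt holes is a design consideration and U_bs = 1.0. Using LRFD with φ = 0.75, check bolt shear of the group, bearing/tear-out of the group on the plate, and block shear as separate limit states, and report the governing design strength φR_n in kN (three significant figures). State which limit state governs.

Bolt shear: A_b = π·16²/4 = 201.1 mm²; R_n = 469 × 201.1 × 5 × 1 / 1000 = 471.5 kN → 0.75 × 471.5 = 354 kN.
Bearing: edge l_c = 26, r_n = 70.2 kN; interior l_c = 42, r_n = 86.4 kN; R_n = 70.2 + 4·86.4 = 415.8 kN → 312 kN.
Block shear: A_gv = 1375, A_nv = 925, A_nt = 125 mm²; R_n = min(0.6F_uA_nv, 0.6F_yA_gv) + U_bs·F_u·A_nt = 306 kN → 230 kN.
Block shear governs: 230 kN.

230 kN (block shear governs)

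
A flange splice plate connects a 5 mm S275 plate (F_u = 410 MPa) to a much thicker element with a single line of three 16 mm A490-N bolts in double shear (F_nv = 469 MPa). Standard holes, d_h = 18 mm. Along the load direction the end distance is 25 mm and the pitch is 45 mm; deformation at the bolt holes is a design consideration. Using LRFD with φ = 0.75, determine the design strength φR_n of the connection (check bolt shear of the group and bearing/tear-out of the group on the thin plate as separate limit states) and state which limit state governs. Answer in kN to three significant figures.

Bolt shear: A_b = π·16²/4 = 201.1 mm²; R_n = 469 × 201.1 × 3 × 2 / 1000 = 565.8 kN → 0.75 × 565.8 = 424 kN.
Bearing (1.2 l_c t F_u ≤ 2.4 d t F_u): upper limit = 2.4·16·5·410 / 1000 = 78.72 kN.
  Edge l_c = 25 − 18/2 = 16 → r_n = 39.36 kN; interior l_c = 45 − 18 = 27 → r_n = 66.42 kN.
  R_n,bearing = 1·39.36 + 2·66.42 = 172.2 kN → 0.75 × 172.2 = 129 kN.
Bearing governs: 129 kN.

129 kN (bearing governs)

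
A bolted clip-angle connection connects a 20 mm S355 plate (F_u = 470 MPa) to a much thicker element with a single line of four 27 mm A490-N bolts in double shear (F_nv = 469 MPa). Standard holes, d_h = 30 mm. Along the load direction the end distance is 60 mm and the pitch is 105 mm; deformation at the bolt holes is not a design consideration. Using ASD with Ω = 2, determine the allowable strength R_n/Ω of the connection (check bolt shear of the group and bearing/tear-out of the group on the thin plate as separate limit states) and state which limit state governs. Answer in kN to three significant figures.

1070 kN (bolt shear governs)

Bolt shear: A_b = π·27²/4 = 572.6 mm²; R_n = 469 × 572.6 × 4 × 2 / 1000 = 2148 kN → 2148 / 2 = 1070 kN.
Bearing (1.5 l_c t F_u ≤ 3.0 d t F_u): upper limit = 3.0·27·20·470 / 1000 = 761.4 kN.
  Edge l_c = 60 − 30/2 = 45 → r_n = 634.5 kN; interior l_c = 105 − 30 = 75 → r_n = 761.4 kN.
  R_n,bearing = 1·634.5 + 3·761.4 = 2919 kN → 2919 / 2 = 1460 kN.
Bolt shear governs: 1070 kN.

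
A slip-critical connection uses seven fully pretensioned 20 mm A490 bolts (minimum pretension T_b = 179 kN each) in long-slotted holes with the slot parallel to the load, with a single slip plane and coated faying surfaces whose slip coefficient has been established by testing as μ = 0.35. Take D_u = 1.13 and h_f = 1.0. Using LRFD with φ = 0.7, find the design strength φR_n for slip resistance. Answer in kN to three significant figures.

R_n = μ · D_u · h_f · T_b · n_s · n_b = 0.35 × 1.13 × 1.0 × 179 × 1 × 7 = 495.6 kN.
Design strength φR_n = 0.7 × 495.6 = 347 kN.

347 kN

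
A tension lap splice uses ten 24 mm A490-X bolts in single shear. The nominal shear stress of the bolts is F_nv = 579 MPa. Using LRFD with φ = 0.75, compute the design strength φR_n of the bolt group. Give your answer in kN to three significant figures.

1960 kN

A_b = π × 24² / 4 = 452.4 mm².
R_n = F_nv · A_b · n · n_s = 579 × 452.4 × 10 × 1 / 1000 = 2619 kN.
Design strength φR_n = 0.75 × 2619 = 1960 kN.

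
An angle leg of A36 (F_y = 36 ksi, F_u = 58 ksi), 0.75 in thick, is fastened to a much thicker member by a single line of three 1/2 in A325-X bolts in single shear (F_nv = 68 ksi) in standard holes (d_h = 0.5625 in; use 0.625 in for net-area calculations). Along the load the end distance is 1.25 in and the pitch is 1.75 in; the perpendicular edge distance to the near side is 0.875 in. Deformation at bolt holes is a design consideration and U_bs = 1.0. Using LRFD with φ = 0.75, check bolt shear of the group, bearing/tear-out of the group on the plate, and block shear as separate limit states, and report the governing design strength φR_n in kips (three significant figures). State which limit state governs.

30 kips (bolt shear governs)

Bolt shear: A_b = π·0.5²/4 = 0.1963 in²; R_n = 68 × 0.1963 × 3 × 1 = 40.06 kips → 0.75 × 40.06 = 30 kips.
Bearing: edge l_c = 0.9688, r_n = 50.57 kips; interior l_c = 1.188, r_n = 52.2 kips; R_n = 50.57 + 2·52.2 = 155 kips → 116 kips.
Block shear: A_gv = 3.562, A_nv = 2.391, A_nt = 0.4219 in²; R_n = min(0.6F_uA_nv, 0.6F_yA_gv) + U_bs·F_u·A_nt = 101.4 kips → 76.1 kips.
Bolt shear governs: 30 kips.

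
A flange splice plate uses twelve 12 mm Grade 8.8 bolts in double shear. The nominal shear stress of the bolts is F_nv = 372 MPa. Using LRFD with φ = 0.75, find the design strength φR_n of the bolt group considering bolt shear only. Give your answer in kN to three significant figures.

A_b = π × 12² / 4 = 113.1 mm².
R_n = F_nv · A_b · n · n_s = 372 × 113.1 × 12 × 2 / 1000 = 1010 kN.
Design strength φR_n = 0.75 × 1010 = 757 kN.

757 kN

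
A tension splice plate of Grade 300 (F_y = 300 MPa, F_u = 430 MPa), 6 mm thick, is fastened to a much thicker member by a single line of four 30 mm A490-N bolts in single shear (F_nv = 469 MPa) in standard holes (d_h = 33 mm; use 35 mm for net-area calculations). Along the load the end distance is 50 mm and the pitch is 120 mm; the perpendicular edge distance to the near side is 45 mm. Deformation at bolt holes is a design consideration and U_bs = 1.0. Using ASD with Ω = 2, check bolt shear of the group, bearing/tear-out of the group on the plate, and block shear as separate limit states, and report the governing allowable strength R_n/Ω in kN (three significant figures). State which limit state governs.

257 kN (block shear governs)

Bolt shear: A_b = π·30²/4 = 706.9 mm²; R_n = 469 × 706.9 × 4 × 1 / 1000 = 1326 kN → 1326 / 2 = 663 kN.
Bearing: edge l_c = 33.5, r_n = 103.7 kN; interior l_c = 87, r_n = 185.8 kN; R_n = 103.7 + 3·185.8 = 661 kN → 330 kN.
Block shear: A_gv = 2460, A_nv = 1725, A_nt = 165 mm²; R_n = min(0.6F_uA_nv, 0.6F_yA_gv) + U_bs·F_u·A_nt = 513.8 kN → 257 kN.
Block shear governs: 257 kN.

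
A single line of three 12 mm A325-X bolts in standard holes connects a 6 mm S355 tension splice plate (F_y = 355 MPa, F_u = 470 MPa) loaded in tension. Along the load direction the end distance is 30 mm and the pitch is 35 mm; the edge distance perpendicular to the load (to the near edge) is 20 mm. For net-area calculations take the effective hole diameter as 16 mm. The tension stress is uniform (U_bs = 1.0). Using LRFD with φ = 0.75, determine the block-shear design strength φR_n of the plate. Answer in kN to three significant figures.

102 kN

Shear plane L_v = 30 + 2·35 = 100 mm; A_gv = 100 × 6 = 600 mm².
A_nv = (100 − 2.5·16) × 6 = 360 mm².
A_nt = (20 − 0.5·16) × 6 = 72 mm².
0.6 F_u A_nv = 101.5 kN; 0.6 F_y A_gv = 127.8 kN → shear rupture governs the shear term.
R_n = 101.5 + 1.0 × 470 × 72 / 1000 = 135.4 kN.
Design strength φR_n = 0.75 × 135.4 = 102 kN.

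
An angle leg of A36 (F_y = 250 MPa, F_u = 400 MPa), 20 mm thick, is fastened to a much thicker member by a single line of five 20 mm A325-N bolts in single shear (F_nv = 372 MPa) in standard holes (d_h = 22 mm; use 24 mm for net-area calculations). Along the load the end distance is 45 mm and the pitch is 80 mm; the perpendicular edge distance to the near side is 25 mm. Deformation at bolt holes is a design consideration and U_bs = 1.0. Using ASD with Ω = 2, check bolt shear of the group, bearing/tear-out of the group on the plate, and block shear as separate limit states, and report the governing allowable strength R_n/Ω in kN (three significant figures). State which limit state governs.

292 kN (bolt shear governs)

Bolt shear: A_b = π·20²/4 = 314.2 mm²; R_n = 372 × 314.2 × 5 × 1 / 1000 = 584.3 kN → 584.3 / 2 = 292 kN.
Bearing: edge l_c = 34, r_n = 326.4 kN; interior l_c = 58, r_n = 384 kN; R_n = 326.4 + 4·384 = 1862 kN → 931 kN.
Block shear: A_gv = 7300, A_nv = 5140, A_nt = 260 mm²; R_n = min(0.6F_uA_nv, 0.6F_yA_gv) + U_bs·F_u·A_nt = 1199 kN → 600 kN.
Bolt shear governs: 292 kN.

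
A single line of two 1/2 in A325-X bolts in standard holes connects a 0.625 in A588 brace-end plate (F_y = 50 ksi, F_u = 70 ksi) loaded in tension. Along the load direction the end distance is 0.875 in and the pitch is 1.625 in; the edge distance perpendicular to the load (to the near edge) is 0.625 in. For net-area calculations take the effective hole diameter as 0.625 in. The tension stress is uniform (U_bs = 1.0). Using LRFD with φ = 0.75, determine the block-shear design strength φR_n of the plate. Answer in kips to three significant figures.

41 kips

Shear plane L_v = 0.875 + 1·1.625 = 2.5 in; A_gv = 2.5 × 0.625 = 1.562 in².
A_nv = (2.5 − 1.5·0.625) × 0.625 = 0.9766 in².
A_nt = (0.625 − 0.5·0.625) × 0.625 = 0.1953 in².
0.6 F_u A_nv = 41.02 kips; 0.6 F_y A_gv = 46.88 kips → shear rupture governs the shear term.
R_n = 41.02 + 1.0 × 70 × 0.1953 = 54.69 kips.
Design strength φR_n = 0.75 × 54.69 = 41 kips.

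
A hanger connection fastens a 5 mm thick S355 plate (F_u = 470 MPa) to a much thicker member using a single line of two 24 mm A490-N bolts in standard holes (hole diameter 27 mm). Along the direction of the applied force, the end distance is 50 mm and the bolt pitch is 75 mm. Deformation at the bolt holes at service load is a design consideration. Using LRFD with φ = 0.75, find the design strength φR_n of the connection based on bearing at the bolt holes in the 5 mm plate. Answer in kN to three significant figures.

Per bolt r_n = 1.2 l_c t F_u ≤ 2.4 d t F_u; upper limit = 2.4 × 24 × 5 × 470 / 1000 = 135.4 kN.
Edge bolt: l_c = 50 − 27/2 = 36.5 mm → 1.2 × 36.5 × 5 × 470 / 1000 = 102.9 → r_n = 102.9 kN.
Interior bolts: l_c = 75 − 27 = 48 mm → 1.2 × 48 × 5 × 470 / 1000 = 135.4 → r_n = 135.4 kN.
R_n = 1 × 102.9 + 1 × 135.4 = 238.3 kN.
Design strength φR_n = 0.75 × 238.3 = 179 kN.

179 kN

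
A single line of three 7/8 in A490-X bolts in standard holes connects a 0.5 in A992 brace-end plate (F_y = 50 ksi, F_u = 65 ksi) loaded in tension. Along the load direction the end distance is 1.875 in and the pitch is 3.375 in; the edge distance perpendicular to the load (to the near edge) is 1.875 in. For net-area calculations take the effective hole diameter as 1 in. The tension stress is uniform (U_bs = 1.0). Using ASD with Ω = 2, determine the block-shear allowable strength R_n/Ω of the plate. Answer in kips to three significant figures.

82.1 kips

Shear plane L_v = 1.875 + 2·3.375 = 8.625 in; A_gv = 8.625 × 0.5 = 4.312 in².
A_nv = (8.625 − 2.5·1) × 0.5 = 3.062 in².
A_nt = (1.875 − 0.5·1) × 0.5 = 0.6875 in².
0.6 F_u A_nv = 119.4 kips; 0.6 F_y A_gv = 129.4 kips → shear rupture governs the shear term.
R_n = 119.4 + 1.0 × 65 × 0.6875 = 164.1 kips.
Allowable strength R_n/Ω = 164.1 / 2 = 82.1 kips.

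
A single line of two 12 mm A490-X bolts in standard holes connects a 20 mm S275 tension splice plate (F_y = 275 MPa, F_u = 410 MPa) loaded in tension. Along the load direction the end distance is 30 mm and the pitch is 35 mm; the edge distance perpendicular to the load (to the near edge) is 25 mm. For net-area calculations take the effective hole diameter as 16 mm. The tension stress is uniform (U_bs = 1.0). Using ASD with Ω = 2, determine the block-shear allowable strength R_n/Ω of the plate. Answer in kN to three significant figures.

171 kN

Shear plane L_v = 30 + 1·35 = 65 mm; A_gv = 65 × 20 = 1300 mm².
A_nv = (65 − 1.5·16) × 20 = 820 mm².
A_nt = (25 − 0.5·16) × 20 = 340 mm².
0.6 F_u A_nv = 201.7 kN; 0.6 F_y A_gv = 214.5 kN → shear rupture governs the shear term.
R_n = 201.7 + 1.0 × 410 × 340 / 1000 = 341.1 kN.
Allowable strength R_n/Ω = 341.1 / 2 = 171 kN.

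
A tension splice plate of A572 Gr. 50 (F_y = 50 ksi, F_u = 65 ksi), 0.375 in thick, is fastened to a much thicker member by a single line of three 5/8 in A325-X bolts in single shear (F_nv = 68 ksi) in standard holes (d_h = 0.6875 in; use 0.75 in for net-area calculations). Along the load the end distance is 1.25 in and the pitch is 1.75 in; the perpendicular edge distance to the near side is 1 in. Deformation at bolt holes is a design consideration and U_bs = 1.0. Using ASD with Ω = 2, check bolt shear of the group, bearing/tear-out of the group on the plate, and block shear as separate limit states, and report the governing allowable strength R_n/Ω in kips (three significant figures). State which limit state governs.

Bolt shear: A_b = π·0.625²/4 = 0.3068 in²; R_n = 68 × 0.3068 × 3 × 1 = 62.59 kips → 62.59 / 2 = 31.3 kips.
Bearing: edge l_c = 0.9062, r_n = 26.51 kips; interior l_c = 1.062, r_n = 31.08 kips; R_n = 26.51 + 2·31.08 = 88.66 kips → 44.3 kips.
Block shear: A_gv = 1.781, A_nv = 1.078, A_nt = 0.2344 in²; R_n = min(0.6F_uA_nv, 0.6F_yA_gv) + U_bs·F_u·A_nt = 57.28 kips → 28.6 kips.
Block shear governs: 28.6 kips.

28.6 kips (block shear governs)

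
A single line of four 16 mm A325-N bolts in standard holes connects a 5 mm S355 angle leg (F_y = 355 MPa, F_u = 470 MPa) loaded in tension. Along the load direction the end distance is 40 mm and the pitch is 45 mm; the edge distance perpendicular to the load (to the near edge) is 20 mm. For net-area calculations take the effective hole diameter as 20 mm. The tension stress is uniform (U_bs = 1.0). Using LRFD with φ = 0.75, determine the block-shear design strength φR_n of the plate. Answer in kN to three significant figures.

Shear plane L_v = 40 + 3·45 = 175 mm; A_gv = 175 × 5 = 875 mm².
A_nv = (175 − 3.5·20) × 5 = 525 mm².
A_nt = (20 − 0.5·20) × 5 = 50 mm².
0.6 F_u A_nv = 148.1 kN; 0.6 F_y A_gv = 186.4 kN → shear rupture governs the shear term.
R_n = 148.1 + 1.0 × 470 × 50 / 1000 = 171.6 kN.
Design strength φR_n = 0.75 × 171.6 = 129 kN.

129 kN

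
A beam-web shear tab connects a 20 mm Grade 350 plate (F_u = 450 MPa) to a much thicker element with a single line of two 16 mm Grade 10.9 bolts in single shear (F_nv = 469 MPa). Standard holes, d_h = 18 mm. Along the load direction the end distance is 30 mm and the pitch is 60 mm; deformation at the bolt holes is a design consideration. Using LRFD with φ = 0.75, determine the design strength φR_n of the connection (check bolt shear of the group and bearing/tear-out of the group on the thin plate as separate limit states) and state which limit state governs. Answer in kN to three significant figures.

Bolt shear: A_b = π·16²/4 = 201.1 mm²; R_n = 469 × 201.1 × 2 × 1 / 1000 = 188.6 kN → 0.75 × 188.6 = 141 kN.
Bearing (1.2 l_c t F_u ≤ 2.4 d t F_u): upper limit = 2.4·16·20·450 / 1000 = 345.6 kN.
  Edge l_c = 30 − 18/2 = 21 → r_n = 226.8 kN; interior l_c = 60 − 18 = 42 → r_n = 345.6 kN.
  R_n,bearing = 1·226.8 + 1·345.6 = 572.4 kN → 0.75 × 572.4 = 429 kN.
Bolt shear governs: 141 kN.

141 kN (bolt shear governs)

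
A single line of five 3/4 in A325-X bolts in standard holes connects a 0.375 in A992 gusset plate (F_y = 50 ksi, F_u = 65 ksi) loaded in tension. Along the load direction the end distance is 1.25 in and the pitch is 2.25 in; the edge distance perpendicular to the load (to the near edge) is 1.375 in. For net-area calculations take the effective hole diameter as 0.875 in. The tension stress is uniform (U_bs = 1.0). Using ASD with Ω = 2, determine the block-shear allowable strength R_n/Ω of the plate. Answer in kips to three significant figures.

Shear plane L_v = 1.25 + 4·2.25 = 10.25 in; A_gv = 10.25 × 0.375 = 3.844 in².
A_nv = (10.25 − 4.5·0.875) × 0.375 = 2.367 in².
A_nt = (1.375 − 0.5·0.875) × 0.375 = 0.3516 in².
0.6 F_u A_nv = 92.32 kips; 0.6 F_y A_gv = 115.3 kips → shear rupture governs the shear term.
R_n = 92.32 + 1.0 × 65 × 0.3516 = 115.2 kips.
Allowable strength R_n/Ω = 115.2 / 2 = 57.6 kips.

57.6 kips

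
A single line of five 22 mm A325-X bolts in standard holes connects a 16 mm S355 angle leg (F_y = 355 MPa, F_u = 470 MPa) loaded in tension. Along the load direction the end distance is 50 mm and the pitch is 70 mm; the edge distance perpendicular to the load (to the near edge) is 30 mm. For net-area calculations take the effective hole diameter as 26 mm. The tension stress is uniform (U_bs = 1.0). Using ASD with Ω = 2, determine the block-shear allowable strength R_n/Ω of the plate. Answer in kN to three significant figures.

Shear plane L_v = 50 + 4·70 = 330 mm; A_gv = 330 × 16 = 5280 mm².
A_nv = (330 − 4.5·26) × 16 = 3408 mm².
A_nt = (30 − 0.5·26) × 16 = 272 mm².
0.6 F_u A_nv = 961.1 kN; 0.6 F_y A_gv = 1125 kN → shear rupture governs the shear term.
R_n = 961.1 + 1.0 × 470 × 272 / 1000 = 1089 kN.
Allowable strength R_n/Ω = 1089 / 2 = 544 kN.

544 kN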